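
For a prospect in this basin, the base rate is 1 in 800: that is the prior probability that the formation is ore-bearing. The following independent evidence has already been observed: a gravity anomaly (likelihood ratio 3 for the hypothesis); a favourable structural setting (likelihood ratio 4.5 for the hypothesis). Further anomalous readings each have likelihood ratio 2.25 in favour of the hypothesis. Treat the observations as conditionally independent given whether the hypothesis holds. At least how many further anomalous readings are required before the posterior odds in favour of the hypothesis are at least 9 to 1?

Prior odds = 0.00125/0.99875 = 1/799.
Combined Bayes factor of the evidence already in hand = 3 × 4.5 = 13.5.
Odds after that evidence = (1/799) × 13.5 = 27/1598.
Target odds = 9.
Need 2.25ⁿ ≥ 9 ÷ (27/1598) = 1598/3.
2.25⁷ = 4782969/16384 falls short of 1598/3 but 2.25⁸ = 43046721/65536 reaches it, so n = 8.

8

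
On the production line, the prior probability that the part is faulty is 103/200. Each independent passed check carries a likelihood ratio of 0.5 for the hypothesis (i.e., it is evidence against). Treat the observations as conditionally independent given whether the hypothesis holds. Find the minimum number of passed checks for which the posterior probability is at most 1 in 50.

6

Prior odds = 0.515/0.485 = 103/97.
Likelihood ratio per passed check = 0.5.
Target posterior odds = 0.02/0.98 = 1/49.
Need (103/97) × 0.5ⁿ ≤ 1/49, i.e. 0.5ⁿ ≤ 97/5047.
0.5⁵ = 0.03125 is still above 97/5047 but 0.5⁶ = 0.015625 is at or below it, so n = 6.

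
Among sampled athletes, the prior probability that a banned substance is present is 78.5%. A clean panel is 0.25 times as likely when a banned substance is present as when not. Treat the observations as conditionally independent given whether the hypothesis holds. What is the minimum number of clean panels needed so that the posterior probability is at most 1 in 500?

Prior odds: 0.785 ÷ 0.215 = 157/43.
Likelihood ratio per clean panel = 0.25.
Target posterior odds = 0.002/0.998 = 1/499.
Require 0.25ⁿ ≤ 1/499 ÷ (157/43) = 43/78343.
0.25⁵ = 1/1024 is still above 43/78343 but 0.25⁶ = 1/4096 is at or below it, so n = 6.

6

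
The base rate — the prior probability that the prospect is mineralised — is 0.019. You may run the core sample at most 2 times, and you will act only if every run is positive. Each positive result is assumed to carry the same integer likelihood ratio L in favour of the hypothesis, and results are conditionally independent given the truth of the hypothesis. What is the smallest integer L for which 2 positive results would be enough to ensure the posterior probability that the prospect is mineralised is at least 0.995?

102

Prior odds = 0.019/0.981 = 19/981.
Target odds = 0.995/0.005 = 199.
Need L² ≥ 199 ÷ (19/981) = 195219/19.
101² = 10201 < 195219/19 ≤ 10404 = 102², so L = 102.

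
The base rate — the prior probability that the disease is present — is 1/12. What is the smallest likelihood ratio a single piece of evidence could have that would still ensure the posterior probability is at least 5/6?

Prior odds = (1/12)/(11/12) = 1/11.
Target odds = (5/6)/(1/6) = 5.
Required Bayes factor = 5 ÷ (1/11) = 55.

55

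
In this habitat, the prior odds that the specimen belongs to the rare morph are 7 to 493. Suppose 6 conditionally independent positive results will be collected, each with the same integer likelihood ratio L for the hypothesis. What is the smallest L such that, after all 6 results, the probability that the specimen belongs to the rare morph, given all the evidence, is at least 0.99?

Prior odds = 7/493.
Target odds = 0.99/0.01 = 99.
Need L⁶ ≥ 99 ÷ (7/493) = 48807/7.
4⁶ = 4096 < 48807/7 ≤ 15625 = 5⁶, so L = 5.

5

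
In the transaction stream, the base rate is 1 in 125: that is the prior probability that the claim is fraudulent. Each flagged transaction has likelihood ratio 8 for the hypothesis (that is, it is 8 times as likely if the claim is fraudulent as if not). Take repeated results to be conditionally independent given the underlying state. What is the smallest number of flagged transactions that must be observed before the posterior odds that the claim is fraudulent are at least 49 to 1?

Prior odds = 0.008/0.992 = 1/124.
Likelihood ratio per flagged transaction = 8.
Target odds = 49.
Require 8ⁿ ≥ 49 ÷ (1/124) = 6076.
8⁴ = 4096 falls short of 6076 but 8⁵ = 32768 reaches it, so n = 5.

5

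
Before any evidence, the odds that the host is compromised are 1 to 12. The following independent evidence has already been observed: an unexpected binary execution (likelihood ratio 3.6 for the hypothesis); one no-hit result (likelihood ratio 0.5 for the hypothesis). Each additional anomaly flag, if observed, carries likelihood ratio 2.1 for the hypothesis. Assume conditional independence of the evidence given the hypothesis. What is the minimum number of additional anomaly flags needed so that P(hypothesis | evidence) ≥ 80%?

5

Prior odds = 1/12.
Combined Bayes factor of the evidence already in hand = 3.6 × 0.5 = 1.8.
Odds after that evidence = (1/12) × 1.8 = 0.15.
Target odds = 0.8/0.2 = 4.
Need 2.1ⁿ ≥ 4 ÷ 0.15 = 80/3.
2.1⁴ = 19.4481 falls short of 80/3 but 2.1⁵ = 4084101/100000 reaches it, so n = 5.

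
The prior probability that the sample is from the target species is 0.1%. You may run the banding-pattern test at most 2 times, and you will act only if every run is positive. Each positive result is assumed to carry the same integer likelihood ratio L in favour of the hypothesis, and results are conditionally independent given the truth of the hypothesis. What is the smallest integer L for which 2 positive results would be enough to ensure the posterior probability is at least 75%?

55

Prior odds = 0.001/0.999 = 1/999.
Target odds = 0.75/0.25 = 3.
Need L² ≥ 3 ÷ (1/999) = 2997.
54² = 2916 < 2997 ≤ 3025 = 55², so L = 55.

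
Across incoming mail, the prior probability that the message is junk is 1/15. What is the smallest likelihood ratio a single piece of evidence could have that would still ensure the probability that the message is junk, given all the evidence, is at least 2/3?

Prior odds = (1/15)/(14/15) = 1/14.
Target odds = (2/3)/(1/3) = 2.
Required Bayes factor = 2 ÷ (1/14) = 28.

28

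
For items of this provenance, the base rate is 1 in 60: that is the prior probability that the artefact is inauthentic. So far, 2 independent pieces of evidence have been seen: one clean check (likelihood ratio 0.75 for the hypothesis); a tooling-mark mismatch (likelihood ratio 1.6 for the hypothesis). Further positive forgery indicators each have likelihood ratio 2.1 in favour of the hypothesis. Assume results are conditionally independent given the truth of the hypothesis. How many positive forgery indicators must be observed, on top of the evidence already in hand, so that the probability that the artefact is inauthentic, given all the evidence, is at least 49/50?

Prior odds = (1/60)/(59/60) = 1/59.
Combined Bayes factor of the evidence already in hand = 0.75 × 1.6 = 1.2.
Odds after that evidence = (1/59) × 1.2 = 6/295.
Target odds = 0.98/0.02 = 49.
Need 2.1ⁿ ≥ 49 ÷ (6/295) = 14455/6.
2.1¹⁰ ≈1667.99 falls short of 14455/6 but 2.1¹¹ ≈3502.78 reaches it, so n = 11.

11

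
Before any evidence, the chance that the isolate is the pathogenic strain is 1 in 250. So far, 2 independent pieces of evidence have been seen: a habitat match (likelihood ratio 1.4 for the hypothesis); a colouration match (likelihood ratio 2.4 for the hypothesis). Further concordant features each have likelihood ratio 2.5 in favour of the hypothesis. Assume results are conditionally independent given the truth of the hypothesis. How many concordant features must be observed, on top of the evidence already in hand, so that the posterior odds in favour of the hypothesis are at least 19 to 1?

Prior odds = 0.004/0.996 = 1/249.
Combined Bayes factor of the evidence already in hand = 1.4 × 2.4 = 3.36.
Odds after that evidence = (1/249) × 3.36 = 28/2075.
Target odds = 19.
Need 2.5ⁿ ≥ 19 ÷ (28/2075) = 39425/28.
2.5⁷ = 610.3515625 falls short of 39425/28 but 2.5⁸ = 390625/256 reaches it, so n = 8.

8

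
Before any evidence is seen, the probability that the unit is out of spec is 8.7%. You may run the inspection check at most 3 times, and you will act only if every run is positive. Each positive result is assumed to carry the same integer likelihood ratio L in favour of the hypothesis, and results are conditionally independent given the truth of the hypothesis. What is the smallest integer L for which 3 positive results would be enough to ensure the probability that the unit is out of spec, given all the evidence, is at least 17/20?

4

Prior odds = 0.087/0.913 = 87/913.
Target odds = 0.85/0.15 = 17/3.
Need L³ ≥ 17/3 ÷ (87/913) = 15521/261.
3³ = 27 < 15521/261 ≤ 64 = 4³, so L = 4.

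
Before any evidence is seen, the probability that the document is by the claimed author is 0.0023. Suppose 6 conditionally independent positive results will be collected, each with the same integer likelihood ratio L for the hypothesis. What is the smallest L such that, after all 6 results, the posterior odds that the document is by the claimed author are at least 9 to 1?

4

Prior odds = 0.0023/0.9977 = 23/9977.
Target odds = 9.
Need L⁶ ≥ 9 ÷ (23/9977) = 89793/23.
3⁶ = 729 < 89793/23 ≤ 4096 = 4⁶, so L = 4.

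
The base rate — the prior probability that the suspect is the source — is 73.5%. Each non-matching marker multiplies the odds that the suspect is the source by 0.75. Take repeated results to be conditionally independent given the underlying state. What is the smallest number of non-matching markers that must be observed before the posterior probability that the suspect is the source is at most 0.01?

20

Prior odds = 0.735/0.265 = 147/53.
Likelihood ratio per non-matching marker = 0.75.
Target posterior odds = 0.01/0.99 = 1/99.
Need (147/53) × 0.75ⁿ ≤ 1/99, i.e. 0.75ⁿ ≤ 53/14553.
0.75¹⁹ ≈0.00422828 is still above 53/14553 but 0.75²⁰ ≈0.00317121 is at or below it, so n = 20.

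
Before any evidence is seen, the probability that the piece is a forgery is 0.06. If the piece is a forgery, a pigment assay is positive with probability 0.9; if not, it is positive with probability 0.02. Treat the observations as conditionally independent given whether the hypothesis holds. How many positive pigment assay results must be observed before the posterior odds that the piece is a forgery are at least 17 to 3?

Prior odds: 0.06 ÷ 0.94 = 3/47.
Likelihood ratio of a positive = 0.9/0.02 = 45.
Target odds = 17/3.
Require 45ⁿ ≥ 17/3 ÷ (3/47) = 799/9.
45¹ = 45 falls short of 799/9 but 45² = 2025 reaches it, so n = 2.

2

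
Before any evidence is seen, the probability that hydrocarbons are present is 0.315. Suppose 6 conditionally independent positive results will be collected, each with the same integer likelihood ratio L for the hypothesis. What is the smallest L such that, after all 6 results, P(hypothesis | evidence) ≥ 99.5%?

Prior odds = 0.315/0.685 = 63/137.
Target odds = 0.995/0.005 = 199.
Need L⁶ ≥ 199 ÷ (63/137) = 27263/63.
2⁶ = 64 < 27263/63 ≤ 729 = 3⁶, so L = 3.

3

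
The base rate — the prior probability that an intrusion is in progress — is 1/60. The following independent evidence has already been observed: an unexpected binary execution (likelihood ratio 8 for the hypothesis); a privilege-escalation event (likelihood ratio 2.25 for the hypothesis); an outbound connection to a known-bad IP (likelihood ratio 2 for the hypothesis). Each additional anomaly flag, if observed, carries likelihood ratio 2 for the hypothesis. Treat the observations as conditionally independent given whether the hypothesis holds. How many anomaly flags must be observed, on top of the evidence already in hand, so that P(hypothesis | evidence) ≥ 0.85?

Prior odds = (1/60)/(59/60) = 1/59.
Combined Bayes factor of the evidence already in hand = 8 × 2.25 × 2 = 36.
Odds after that evidence = (1/59) × 36 = 36/59.
Target odds = 0.85/0.15 = 17/3.
Need 2ⁿ ≥ 17/3 ÷ (36/59) = 1003/108.
2³ = 8 falls short of 1003/108 but 2⁴ = 16 reaches it, so n = 4.

4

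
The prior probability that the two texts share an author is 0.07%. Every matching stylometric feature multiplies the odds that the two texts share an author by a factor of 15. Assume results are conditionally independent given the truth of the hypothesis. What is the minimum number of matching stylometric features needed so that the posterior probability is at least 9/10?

Prior odds: 0.0007 ÷ 0.9993 = 7/9993.
Likelihood ratio per matching stylometric feature = 15.
Target posterior odds = 0.9/0.1 = 9.
Require 15ⁿ ≥ 9 ÷ (7/9993) = 89937/7.
15³ = 3375 falls short of 89937/7 but 15⁴ = 50625 reaches it, so n = 4.

4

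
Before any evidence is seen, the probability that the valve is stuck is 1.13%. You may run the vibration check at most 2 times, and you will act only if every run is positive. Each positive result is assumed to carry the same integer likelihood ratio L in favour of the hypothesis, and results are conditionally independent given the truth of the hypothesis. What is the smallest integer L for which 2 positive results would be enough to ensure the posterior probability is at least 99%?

94

Prior odds = 0.0113/0.9887 = 113/9887.
Target odds = 0.99/0.01 = 99.
Need L² ≥ 99 ÷ (113/9887) = 978813/113.
93² = 8649 < 978813/113 ≤ 8836 = 94², so L = 94.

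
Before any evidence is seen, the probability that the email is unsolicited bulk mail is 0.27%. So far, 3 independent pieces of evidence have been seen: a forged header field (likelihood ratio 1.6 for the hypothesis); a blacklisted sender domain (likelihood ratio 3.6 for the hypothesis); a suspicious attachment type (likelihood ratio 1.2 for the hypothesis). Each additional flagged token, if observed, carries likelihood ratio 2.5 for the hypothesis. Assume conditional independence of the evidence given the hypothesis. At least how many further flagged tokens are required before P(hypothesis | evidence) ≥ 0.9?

7

Prior odds = 0.0027/0.9973 = 27/9973.
Combined Bayes factor of the evidence already in hand = 1.6 × 3.6 × 1.2 = 6.912.
Odds after that evidence = (27/9973) × 6.912 = 23328/1246625.
Target odds = 0.9/0.1 = 9.
Need 2.5ⁿ ≥ 9 ÷ (23328/1246625) = 1246625/2592.
2.5⁶ = 244.140625 falls short of 1246625/2592 but 2.5⁷ = 610.3515625 reaches it, so n = 7.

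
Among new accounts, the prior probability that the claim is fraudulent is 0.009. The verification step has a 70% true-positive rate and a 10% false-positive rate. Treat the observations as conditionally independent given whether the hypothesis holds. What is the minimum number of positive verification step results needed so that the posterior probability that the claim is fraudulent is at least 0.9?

4

Prior odds: 0.009 ÷ 0.991 = 9/991.
Likelihood ratio of a positive result = 0.7/0.1 = 7.
Target posterior odds = 0.9/0.1 = 9.
Require 7ⁿ ≥ 9 ÷ (9/991) = 991.
7³ = 343 falls short of 991 but 7⁴ = 2401 reaches it, so n = 4.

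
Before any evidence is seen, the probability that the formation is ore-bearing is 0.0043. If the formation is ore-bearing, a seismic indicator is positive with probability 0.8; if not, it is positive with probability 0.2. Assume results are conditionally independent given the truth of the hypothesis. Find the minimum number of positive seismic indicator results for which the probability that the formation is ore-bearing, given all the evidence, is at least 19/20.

Prior odds = 0.0043/0.9957 = 43/9957.
Likelihood ratio of a positive = 0.8/0.2 = 4.
Target odds: 0.95 ÷ 0.05 = 19.
Need (43/9957) × 4ⁿ ≥ 19, i.e. 4ⁿ ≥ 189183/43.
4⁶ = 4096 falls short of 189183/43 but 4⁷ = 16384 reaches it, so n = 7.

7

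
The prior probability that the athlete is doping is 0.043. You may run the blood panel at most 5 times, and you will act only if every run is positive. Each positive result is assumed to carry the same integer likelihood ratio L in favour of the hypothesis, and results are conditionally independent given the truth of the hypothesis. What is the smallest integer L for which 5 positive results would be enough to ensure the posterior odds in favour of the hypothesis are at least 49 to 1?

Prior odds = 0.043/0.957 = 43/957.
Target odds = 49.
Need L⁵ ≥ 49 ÷ (43/957) = 46893/43.
4⁵ = 1024 < 46893/43 ≤ 3125 = 5⁵, so L = 5.

5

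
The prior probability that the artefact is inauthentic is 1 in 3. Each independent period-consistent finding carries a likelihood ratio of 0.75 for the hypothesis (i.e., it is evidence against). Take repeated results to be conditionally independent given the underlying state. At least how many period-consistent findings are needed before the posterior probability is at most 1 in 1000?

Prior odds: (1/3) ÷ (2/3) = 0.5.
Likelihood ratio per period-consistent finding = 0.75.
Target posterior odds = 0.001/0.999 = 1/999.
Require 0.75ⁿ ≤ 1/999 ÷ 0.5 = 2/999.
0.75²¹ ≈0.00237841 is still above 2/999 but 0.75²² ≈0.00178381 is at or below it, so n = 22.

22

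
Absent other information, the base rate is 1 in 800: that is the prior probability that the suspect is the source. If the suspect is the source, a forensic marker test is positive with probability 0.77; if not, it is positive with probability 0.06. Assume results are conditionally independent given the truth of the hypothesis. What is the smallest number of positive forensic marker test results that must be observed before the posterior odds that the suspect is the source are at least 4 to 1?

Prior odds = 0.00125/0.99875 = 1/799.
Likelihood ratio of a positive = 0.77/0.06 = 77/6.
Target odds = 4.
Require (77/6)ⁿ ≥ 4 ÷ (1/799) = 3196.
(77/6)³ = 456533/216 falls short of 3196 but (77/6)⁴ = 35153041/1296 reaches it, so n = 4.

4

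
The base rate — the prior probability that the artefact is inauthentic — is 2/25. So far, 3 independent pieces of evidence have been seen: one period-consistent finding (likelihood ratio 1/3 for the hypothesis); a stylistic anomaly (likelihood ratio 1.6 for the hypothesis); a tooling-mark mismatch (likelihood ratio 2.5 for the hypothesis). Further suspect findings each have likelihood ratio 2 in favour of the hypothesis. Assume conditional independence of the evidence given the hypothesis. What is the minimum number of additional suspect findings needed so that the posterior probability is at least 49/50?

9

Prior odds = 0.08/0.92 = 2/23.
Combined Bayes factor of the evidence already in hand = (1/3) × 1.6 × 2.5 = 4/3.
Odds after that evidence = (2/23) × 4/3 = 8/69.
Target odds = 0.98/0.02 = 49.
Need 2ⁿ ≥ 49 ÷ (8/69) = 422.625.
2⁸ = 256 falls short of 422.625 but 2⁹ = 512 reaches it, so n = 9.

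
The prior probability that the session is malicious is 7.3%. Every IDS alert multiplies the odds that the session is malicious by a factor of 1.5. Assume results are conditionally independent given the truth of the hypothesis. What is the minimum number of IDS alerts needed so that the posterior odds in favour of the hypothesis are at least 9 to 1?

Prior odds = 0.073/0.927 = 73/927.
Likelihood ratio per IDS alert = 1.5.
Target odds = 9.
Require 1.5ⁿ ≥ 9 ÷ (73/927) = 8343/73.
1.5¹¹ = 177147/2048 falls short of 8343/73 but 1.5¹² = 531441/4096 reaches it, so n = 12.

12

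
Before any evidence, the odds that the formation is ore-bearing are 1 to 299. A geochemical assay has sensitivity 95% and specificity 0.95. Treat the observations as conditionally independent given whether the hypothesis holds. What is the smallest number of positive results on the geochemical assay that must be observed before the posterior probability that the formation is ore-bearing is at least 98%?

Prior odds = 1/299.
False-positive rate = 1 − 0.95 = 0.05; likelihood ratio of a positive = 0.95/0.05 = 19.
Target odds: 0.98 ÷ 0.02 = 49.
Need (1/299) × 19ⁿ ≥ 49, i.e. 19ⁿ ≥ 14651.
19³ = 6859 falls short of 14651 but 19⁴ = 130321 reaches it, so n = 4.

4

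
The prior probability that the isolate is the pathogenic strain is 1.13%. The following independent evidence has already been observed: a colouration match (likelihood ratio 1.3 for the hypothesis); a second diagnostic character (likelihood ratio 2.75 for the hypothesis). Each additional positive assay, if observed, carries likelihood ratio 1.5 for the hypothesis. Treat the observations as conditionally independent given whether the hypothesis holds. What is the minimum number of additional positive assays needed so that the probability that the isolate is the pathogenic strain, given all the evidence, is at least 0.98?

Prior odds = 0.0113/0.9887 = 113/9887.
Combined Bayes factor of the evidence already in hand = 1.3 × 2.75 = 3.575.
Odds after that evidence = (113/9887) × 3.575 = 16159/395480.
Target odds = 0.98/0.02 = 49.
Need 1.5ⁿ ≥ 49 ÷ (16159/395480) = 19378520/16159.
1.5¹⁷ = 129140163/131072 falls short of 19378520/16159 but 1.5¹⁸ = 387420489/262144 reaches it, so n = 18.

18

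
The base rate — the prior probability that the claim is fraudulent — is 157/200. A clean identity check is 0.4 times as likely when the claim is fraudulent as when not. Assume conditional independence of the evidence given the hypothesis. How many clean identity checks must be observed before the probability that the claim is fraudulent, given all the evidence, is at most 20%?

3

Prior odds: 0.785 ÷ 0.215 = 157/43.
Likelihood ratio per clean identity check = 0.4.
Target posterior odds = 0.2/0.8 = 0.25.
Require 0.4ⁿ ≤ 0.25 ÷ (157/43) = 43/628.
0.4² = 0.16 is still above 43/628 but 0.4³ = 0.064 is at or below it, so n = 3.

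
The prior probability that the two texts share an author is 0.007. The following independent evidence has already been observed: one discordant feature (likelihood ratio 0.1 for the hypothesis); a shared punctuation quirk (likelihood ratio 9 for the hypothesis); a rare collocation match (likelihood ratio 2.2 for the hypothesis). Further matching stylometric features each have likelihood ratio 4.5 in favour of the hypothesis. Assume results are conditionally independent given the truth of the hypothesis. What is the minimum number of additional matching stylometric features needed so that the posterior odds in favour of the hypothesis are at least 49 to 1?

Prior odds = 0.007/0.993 = 7/993.
Combined Bayes factor of the evidence already in hand = 0.1 × 9 × 2.2 = 1.98.
Odds after that evidence = (7/993) × 1.98 = 231/16550.
Target odds = 49.
Need 4.5ⁿ ≥ 49 ÷ (231/16550) = 115850/33.
4.5⁵ = 1845.28125 falls short of 115850/33 but 4.5⁶ = 8303.765625 reaches it, so n = 6.

6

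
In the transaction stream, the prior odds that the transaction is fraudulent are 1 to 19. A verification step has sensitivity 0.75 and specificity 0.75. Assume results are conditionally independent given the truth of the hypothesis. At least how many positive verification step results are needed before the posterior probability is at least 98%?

7

Prior odds = 1/19.
False-positive rate = 1 − 0.75 = 0.25; likelihood ratio of a positive = 0.75/0.25 = 3.
Target odds: 0.98 ÷ 0.02 = 49.
Require 3ⁿ ≥ 49 ÷ (1/19) = 931.
3⁶ = 729 falls short of 931 but 3⁷ = 2187 reaches it, so n = 7.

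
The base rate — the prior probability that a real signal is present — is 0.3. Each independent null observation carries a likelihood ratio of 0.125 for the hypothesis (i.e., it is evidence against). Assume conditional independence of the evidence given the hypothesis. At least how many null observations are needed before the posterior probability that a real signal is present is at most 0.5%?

3

Prior odds: 0.3 ÷ 0.7 = 3/7.
Likelihood ratio per null observation = 0.125.
Target odds: 0.005 ÷ 0.995 = 1/199.
Need (3/7) × 0.125ⁿ ≤ 1/199, i.e. 0.125ⁿ ≤ 7/597.
0.125² = 0.015625 is still above 7/597 but 0.125³ = 0.001953125 is at or below it, so n = 3.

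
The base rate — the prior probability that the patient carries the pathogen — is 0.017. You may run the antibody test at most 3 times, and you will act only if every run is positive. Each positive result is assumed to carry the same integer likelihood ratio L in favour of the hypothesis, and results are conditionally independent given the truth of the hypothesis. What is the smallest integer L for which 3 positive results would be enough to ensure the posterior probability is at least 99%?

Prior odds = 0.017/0.983 = 17/983.
Target odds = 0.99/0.01 = 99.
Need L³ ≥ 99 ÷ (17/983) = 97317/17.
17³ = 4913 < 97317/17 ≤ 5832 = 18³, so L = 18.

18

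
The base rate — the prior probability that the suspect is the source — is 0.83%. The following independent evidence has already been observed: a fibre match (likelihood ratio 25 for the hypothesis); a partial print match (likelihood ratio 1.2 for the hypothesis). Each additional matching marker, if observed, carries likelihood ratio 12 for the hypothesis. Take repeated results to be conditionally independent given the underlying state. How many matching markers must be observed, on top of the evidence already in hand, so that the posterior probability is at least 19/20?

Prior odds = 0.0083/0.9917 = 83/9917.
Combined Bayes factor of the evidence already in hand = 25 × 1.2 = 30.
Odds after that evidence = (83/9917) × 30 = 2490/9917.
Target odds = 0.95/0.05 = 19.
Need 12ⁿ ≥ 19 ÷ (2490/9917) = 188423/2490.
12¹ = 12 falls short of 188423/2490 but 12² = 144 reaches it, so n = 2.

2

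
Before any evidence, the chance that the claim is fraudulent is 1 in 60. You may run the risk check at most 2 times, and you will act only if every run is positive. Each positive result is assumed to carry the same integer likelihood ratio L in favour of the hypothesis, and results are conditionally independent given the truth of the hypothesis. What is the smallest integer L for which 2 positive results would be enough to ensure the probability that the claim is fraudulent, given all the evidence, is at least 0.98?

Prior odds = (1/60)/(59/60) = 1/59.
Target odds = 0.98/0.02 = 49.
Need L² ≥ 49 ÷ (1/59) = 2891.
53² = 2809 < 2891 ≤ 2916 = 54², so L = 54.

54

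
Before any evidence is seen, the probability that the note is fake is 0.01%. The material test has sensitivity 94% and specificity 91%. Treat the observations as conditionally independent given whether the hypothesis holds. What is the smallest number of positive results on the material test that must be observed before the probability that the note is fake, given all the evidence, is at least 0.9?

Prior odds: 0.0001 ÷ 0.9999 = 1/9999.
False-positive rate = 1 − 0.91 = 0.09; likelihood ratio of a positive = 0.94/0.09 = 94/9.
Target posterior odds = 0.9/0.1 = 9.
Require (94/9)ⁿ ≥ 9 ÷ (1/9999) = 89991.
(94/9)⁴ = 78074896/6561 falls short of 89991 but (94/9)⁵ ≈124287 reaches it, so n = 5.

5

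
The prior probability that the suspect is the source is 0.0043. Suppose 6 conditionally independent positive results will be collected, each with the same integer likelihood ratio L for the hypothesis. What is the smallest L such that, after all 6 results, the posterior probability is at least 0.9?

Prior odds = 0.0043/0.9957 = 43/9957.
Target odds = 0.9/0.1 = 9.
Need L⁶ ≥ 9 ÷ (43/9957) = 89613/43.
3⁶ = 729 < 89613/43 ≤ 4096 = 4⁶, so L = 4.

4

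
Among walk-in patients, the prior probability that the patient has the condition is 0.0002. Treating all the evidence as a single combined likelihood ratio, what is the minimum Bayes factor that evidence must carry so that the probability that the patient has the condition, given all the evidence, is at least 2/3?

9998

Prior odds = 0.0002/0.9998 = 1/4999.
Target odds = (2/3)/(1/3) = 2.
Required Bayes factor = 2 ÷ (1/4999) = 9998.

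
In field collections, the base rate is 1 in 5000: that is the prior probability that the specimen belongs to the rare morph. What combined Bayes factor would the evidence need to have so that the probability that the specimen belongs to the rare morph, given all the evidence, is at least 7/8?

34993

Prior odds = 0.0002/0.9998 = 1/4999.
Target odds = 0.875/0.125 = 7.
Required Bayes factor = 7 ÷ (1/4999) = 34993.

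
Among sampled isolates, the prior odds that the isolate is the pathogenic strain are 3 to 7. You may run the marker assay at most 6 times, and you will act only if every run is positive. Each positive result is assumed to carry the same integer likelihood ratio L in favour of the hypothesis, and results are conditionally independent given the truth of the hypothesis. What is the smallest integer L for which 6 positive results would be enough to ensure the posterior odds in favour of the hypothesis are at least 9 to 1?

2

Prior odds = 3/7.
Target odds = 9.
Need L⁶ ≥ 9 ÷ (3/7) = 21.
1⁶ = 1 < 21 ≤ 64 = 2⁶, so L = 2.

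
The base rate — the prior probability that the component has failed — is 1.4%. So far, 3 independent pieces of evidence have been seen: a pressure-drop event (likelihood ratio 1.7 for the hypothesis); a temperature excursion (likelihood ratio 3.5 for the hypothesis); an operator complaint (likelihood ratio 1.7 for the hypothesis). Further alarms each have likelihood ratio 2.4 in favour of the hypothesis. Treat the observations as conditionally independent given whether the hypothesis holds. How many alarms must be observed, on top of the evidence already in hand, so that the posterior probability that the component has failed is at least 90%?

Prior odds = 0.014/0.986 = 7/493.
Combined Bayes factor of the evidence already in hand = 1.7 × 3.5 × 1.7 = 10.115.
Odds after that evidence = (7/493) × 10.115 = 833/5800.
Target odds = 0.9/0.1 = 9.
Need 2.4ⁿ ≥ 9 ÷ (833/5800) = 52200/833.
2.4⁴ = 33.1776 falls short of 52200/833 but 2.4⁵ = 79.62624 reaches it, so n = 5.

5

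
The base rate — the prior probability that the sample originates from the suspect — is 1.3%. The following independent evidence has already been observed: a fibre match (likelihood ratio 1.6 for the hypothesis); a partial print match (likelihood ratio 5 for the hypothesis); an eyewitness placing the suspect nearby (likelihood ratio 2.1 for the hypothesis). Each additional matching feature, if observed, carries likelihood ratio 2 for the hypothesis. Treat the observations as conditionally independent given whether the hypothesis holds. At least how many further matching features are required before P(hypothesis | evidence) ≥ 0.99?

Prior odds = 0.013/0.987 = 13/987.
Combined Bayes factor of the evidence already in hand = 1.6 × 5 × 2.1 = 16.8.
Odds after that evidence = (13/987) × 16.8 = 52/235.
Target odds = 0.99/0.01 = 99.
Need 2ⁿ ≥ 99 ÷ (52/235) = 23265/52.
2⁸ = 256 falls short of 23265/52 but 2⁹ = 512 reaches it, so n = 9.

9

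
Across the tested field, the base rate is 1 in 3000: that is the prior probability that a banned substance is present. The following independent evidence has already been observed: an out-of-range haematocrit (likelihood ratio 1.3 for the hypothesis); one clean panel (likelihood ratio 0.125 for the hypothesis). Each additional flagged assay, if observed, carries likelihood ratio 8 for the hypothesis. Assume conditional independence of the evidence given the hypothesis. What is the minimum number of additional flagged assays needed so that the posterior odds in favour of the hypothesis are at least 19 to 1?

7

Prior odds = (1/3000)/(2999/3000) = 1/2999.
Combined Bayes factor of the evidence already in hand = 1.3 × 0.125 = 0.1625.
Odds after that evidence = (1/2999) × 0.1625 = 13/239920.
Target odds = 19.
Need 8ⁿ ≥ 19 ÷ (13/239920) = 4558480/13.
8⁶ = 262144 falls short of 4558480/13 but 8⁷ = 2097152 reaches it, so n = 7.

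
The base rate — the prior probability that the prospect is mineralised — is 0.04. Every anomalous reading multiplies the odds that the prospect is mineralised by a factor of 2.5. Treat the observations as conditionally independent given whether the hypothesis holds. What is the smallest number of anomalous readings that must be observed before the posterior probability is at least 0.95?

7

Prior odds: 0.04 ÷ 0.96 = 1/24.
Likelihood ratio per anomalous reading = 2.5.
Target odds: 0.95 ÷ 0.05 = 19.
Need (1/24) × 2.5ⁿ ≥ 19, i.e. 2.5ⁿ ≥ 456.
2.5⁶ = 244.140625 falls short of 456 but 2.5⁷ = 610.3515625 reaches it, so n = 7.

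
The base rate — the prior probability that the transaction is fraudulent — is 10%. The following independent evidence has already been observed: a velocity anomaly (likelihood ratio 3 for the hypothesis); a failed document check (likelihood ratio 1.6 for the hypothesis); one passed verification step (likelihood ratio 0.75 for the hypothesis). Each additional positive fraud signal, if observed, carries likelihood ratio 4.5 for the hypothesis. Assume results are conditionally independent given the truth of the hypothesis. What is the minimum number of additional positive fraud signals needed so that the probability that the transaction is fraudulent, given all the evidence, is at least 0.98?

Prior odds = 0.1/0.9 = 1/9.
Combined Bayes factor of the evidence already in hand = 3 × 1.6 × 0.75 = 3.6.
Odds after that evidence = (1/9) × 3.6 = 0.4.
Target odds = 0.98/0.02 = 49.
Need 4.5ⁿ ≥ 49 ÷ 0.4 = 122.5.
4.5³ = 91.125 falls short of 122.5 but 4.5⁴ = 410.0625 reaches it, so n = 4.

4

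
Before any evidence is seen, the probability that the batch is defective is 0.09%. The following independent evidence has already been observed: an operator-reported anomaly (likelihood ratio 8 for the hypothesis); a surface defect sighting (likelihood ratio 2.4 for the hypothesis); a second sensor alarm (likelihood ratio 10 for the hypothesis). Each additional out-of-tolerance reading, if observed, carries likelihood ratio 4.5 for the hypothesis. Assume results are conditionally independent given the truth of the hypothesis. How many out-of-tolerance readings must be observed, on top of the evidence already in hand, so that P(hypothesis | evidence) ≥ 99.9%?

Prior odds = 0.0009/0.9991 = 9/9991.
Combined Bayes factor of the evidence already in hand = 8 × 2.4 × 10 = 192.
Odds after that evidence = (9/9991) × 192 = 1728/9991.
Target odds = 0.999/0.001 = 999.
Need 4.5ⁿ ≥ 999 ÷ (1728/9991) = 5776.046875.
4.5⁵ = 1845.28125 falls short of 5776.046875 but 4.5⁶ = 8303.765625 reaches it, so n = 6.

6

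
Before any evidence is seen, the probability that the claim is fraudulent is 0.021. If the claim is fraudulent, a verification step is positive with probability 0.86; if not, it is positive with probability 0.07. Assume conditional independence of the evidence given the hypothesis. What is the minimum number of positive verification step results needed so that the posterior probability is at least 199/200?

4

Prior odds: 0.021 ÷ 0.979 = 21/979.
Likelihood ratio of a positive = 0.86/0.07 = 86/7.
Target posterior odds = 0.995/0.005 = 199.
Require (86/7)ⁿ ≥ 199 ÷ (21/979) = 194821/21.
(86/7)³ = 636056/343 falls short of 194821/21 but (86/7)⁴ = 54700816/2401 reaches it, so n = 4.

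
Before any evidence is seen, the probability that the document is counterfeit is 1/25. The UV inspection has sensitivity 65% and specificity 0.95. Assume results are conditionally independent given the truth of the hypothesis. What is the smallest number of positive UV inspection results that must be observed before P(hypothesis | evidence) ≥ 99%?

4

Prior odds = 0.04/0.96 = 1/24.
False-positive rate = 1 − 0.95 = 0.05; likelihood ratio of a positive = 0.65/0.05 = 13.
Target posterior odds = 0.99/0.01 = 99.
Require 13ⁿ ≥ 99 ÷ (1/24) = 2376.
13³ = 2197 falls short of 2376 but 13⁴ = 28561 reaches it, so n = 4.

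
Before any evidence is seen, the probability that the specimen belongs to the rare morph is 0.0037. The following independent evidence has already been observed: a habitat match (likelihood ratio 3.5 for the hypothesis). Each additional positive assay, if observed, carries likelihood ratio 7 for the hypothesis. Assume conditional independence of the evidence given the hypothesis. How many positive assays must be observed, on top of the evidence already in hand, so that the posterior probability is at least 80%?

Prior odds = 0.0037/0.9963 = 37/9963.
Bayes factor of the evidence already in hand = 3.5.
Odds after that evidence = (37/9963) × 3.5 = 259/19926.
Target odds = 0.8/0.2 = 4.
Need 7ⁿ ≥ 4 ÷ (259/19926) = 79704/259.
7² = 49 falls short of 79704/259 but 7³ = 343 reaches it, so n = 3.

3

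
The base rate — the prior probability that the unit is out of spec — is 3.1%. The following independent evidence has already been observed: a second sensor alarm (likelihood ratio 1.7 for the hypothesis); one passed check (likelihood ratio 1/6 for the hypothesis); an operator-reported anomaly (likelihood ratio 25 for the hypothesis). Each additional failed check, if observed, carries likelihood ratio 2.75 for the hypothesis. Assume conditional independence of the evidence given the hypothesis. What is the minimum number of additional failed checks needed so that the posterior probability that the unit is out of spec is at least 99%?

Prior odds = 0.031/0.969 = 31/969.
Combined Bayes factor of the evidence already in hand = 1.7 × (1/6) × 25 = 85/12.
Odds after that evidence = (31/969) × 85/12 = 155/684.
Target odds = 0.99/0.01 = 99.
Need 2.75ⁿ ≥ 99 ÷ (155/684) = 67716/155.
2.75⁶ = 1771561/4096 falls short of 67716/155 but 2.75⁷ = 19487171/16384 reaches it, so n = 7.

7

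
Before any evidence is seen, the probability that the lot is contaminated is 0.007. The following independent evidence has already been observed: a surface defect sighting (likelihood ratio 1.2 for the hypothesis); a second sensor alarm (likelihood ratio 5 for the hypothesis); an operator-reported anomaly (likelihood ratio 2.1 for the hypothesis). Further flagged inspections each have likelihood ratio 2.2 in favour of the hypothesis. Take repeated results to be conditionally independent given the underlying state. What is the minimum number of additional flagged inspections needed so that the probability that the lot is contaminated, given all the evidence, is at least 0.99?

Prior odds = 0.007/0.993 = 7/993.
Combined Bayes factor of the evidence already in hand = 1.2 × 5 × 2.1 = 12.6.
Odds after that evidence = (7/993) × 12.6 = 147/1655.
Target odds = 0.99/0.01 = 99.
Need 2.2ⁿ ≥ 99 ÷ (147/1655) = 54615/49.
2.2⁸ = 214358881/390625 falls short of 54615/49 but 2.2⁹ ≈1207.27 reaches it, so n = 9.

9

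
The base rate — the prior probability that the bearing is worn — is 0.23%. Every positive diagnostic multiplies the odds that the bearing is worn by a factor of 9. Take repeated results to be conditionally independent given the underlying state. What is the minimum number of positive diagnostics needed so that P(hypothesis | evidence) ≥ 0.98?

5

Prior odds: 0.0023 ÷ 0.9977 = 23/9977.
Likelihood ratio per positive diagnostic = 9.
Target posterior odds = 0.98/0.02 = 49.
Need (23/9977) × 9ⁿ ≥ 49, i.e. 9ⁿ ≥ 488873/23.
9⁴ = 6561 falls short of 488873/23 but 9⁵ = 59049 reaches it, so n = 5.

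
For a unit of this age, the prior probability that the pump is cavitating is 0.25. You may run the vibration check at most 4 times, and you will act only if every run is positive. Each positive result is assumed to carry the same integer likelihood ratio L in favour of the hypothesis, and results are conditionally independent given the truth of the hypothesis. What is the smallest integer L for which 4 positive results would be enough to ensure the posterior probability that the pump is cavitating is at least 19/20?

3

Prior odds = 0.25/0.75 = 1/3.
Target odds = 0.95/0.05 = 19.
Need L⁴ ≥ 19 ÷ (1/3) = 57.
2⁴ = 16 < 57 ≤ 81 = 3⁴, so L = 3.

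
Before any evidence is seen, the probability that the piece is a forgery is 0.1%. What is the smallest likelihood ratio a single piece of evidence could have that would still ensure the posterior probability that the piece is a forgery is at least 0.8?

3996

Prior odds = 0.001/0.999 = 1/999.
Target odds = 0.8/0.2 = 4.
Required Bayes factor = 4 ÷ (1/999) = 3996.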